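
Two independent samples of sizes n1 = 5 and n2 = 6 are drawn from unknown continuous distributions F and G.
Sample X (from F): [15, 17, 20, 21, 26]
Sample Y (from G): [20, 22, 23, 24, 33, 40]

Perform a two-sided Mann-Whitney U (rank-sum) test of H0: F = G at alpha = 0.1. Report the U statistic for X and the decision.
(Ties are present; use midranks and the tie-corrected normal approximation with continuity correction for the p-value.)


Step 1: Combine and sort all 11 observations; assign midranks.
sorted (value, group): (15,X), (17,X), (20,X), (20,Y), (21,X), (22,Y), (23,Y), (24,Y), (26,X), (33,Y), (40,Y)
ranks: 15->1, 17->2, 20->3.5, 20->3.5, 21->5, 22->6, 23->7, 24->8, 26->9, 33->10, 40->11
Step 2: Rank sum for X: R1 = 1 + 2 + 3.5 + 5 + 9 = 20.5.
Step 3: U_X = R1 - n1(n1+1)/2 = 20.5 - 5*6/2 = 20.5 - 15 = 5.5.
       U_Y = n1*n2 - U_X = 30 - 5.5 = 24.5.
Step 4: Ties are present, so use the tie-corrected normal approximation (with continuity correction) for the p-value.
Step 5: p-value = 0.099576; compare to alpha = 0.1. reject H0.

U_X = 5.5, p = 0.099576, reject H0 at alpha = 0.1.


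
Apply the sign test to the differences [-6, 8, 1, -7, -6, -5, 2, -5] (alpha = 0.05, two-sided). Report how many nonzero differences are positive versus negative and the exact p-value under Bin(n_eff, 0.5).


Step 1: Discard zero differences. Original n = 8; n_eff = number of nonzero differences = 8.
Nonzero differences (with sign): -6, +8, +1, -7, -6, -5, +2, -5
Step 2: Count signs: positive = 3, negative = 5.
Step 3: Under H0: P(positive) = 0.5, so the number of positives S ~ Bin(8, 0.5).
Step 4: Two-sided exact p-value = sum of Bin(8,0.5) probabilities at or below the observed probability = 0.726562.
Step 5: alpha = 0.05. fail to reject H0.

n_eff = 8, pos = 3, neg = 5, p = 0.726562, fail to reject H0.


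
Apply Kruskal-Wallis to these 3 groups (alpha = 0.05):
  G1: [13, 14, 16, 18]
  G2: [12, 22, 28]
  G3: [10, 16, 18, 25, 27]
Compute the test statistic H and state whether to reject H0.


Step 1: Combine all N = 12 observations and assign midranks.
sorted (value, group, rank): (10,G3,1), (12,G2,2), (13,G1,3), (14,G1,4), (16,G1,5.5), (16,G3,5.5), (18,G1,7.5), (18,G3,7.5), (22,G2,9), (25,G3,10), (27,G3,11), (28,G2,12)
Step 2: Sum ranks within each group.
R_1 = 20 (n_1 = 4)
R_2 = 23 (n_2 = 3)
R_3 = 35 (n_3 = 5)
Step 3: H = 12/(N(N+1)) * sum(R_i^2/n_i) - 3(N+1)
     = 12/(12*13) * (20^2/4 + 23^2/3 + 35^2/5) - 3*13
     = 0.076923 * 521.333 - 39
     = 1.102564.
Step 4: Ties present; correction factor C = 1 - 12/(12^3 - 12) = 0.993007. Corrected H = 1.102564 / 0.993007 = 1.110329.
Step 5: Under H0, H ~ chi^2(2); p-value = 0.573978.
Step 6: alpha = 0.05. fail to reject H0.

H = 1.1103, df = 2, p = 0.573978, fail to reject H0.


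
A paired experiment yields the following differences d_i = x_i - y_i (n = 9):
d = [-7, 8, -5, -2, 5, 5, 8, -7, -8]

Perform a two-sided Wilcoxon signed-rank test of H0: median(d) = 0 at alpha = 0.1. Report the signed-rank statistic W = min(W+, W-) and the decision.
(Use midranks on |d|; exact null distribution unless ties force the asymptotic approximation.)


Step 1: Drop any zero differences (none here) and take |d_i|.
|d| = [7, 8, 5, 2, 5, 5, 8, 7, 8]
Step 2: Midrank |d_i| (ties get averaged ranks).
ranks: |7|->5.5, |8|->8, |5|->3, |2|->1, |5|->3, |5|->3, |8|->8, |7|->5.5, |8|->8
Step 3: Attach original signs; sum ranks with positive sign and with negative sign.
W+ = 8 + 3 + 3 + 8 = 22
W- = 5.5 + 3 + 1 + 5.5 + 8 = 23
(Check: W+ + W- = 45 should equal n(n+1)/2 = 45.)
Step 4: Test statistic W = min(W+, W-) = 22.
Step 5: Ties in |d|, so use the tie-corrected normal approximation.
        E[W] = n(n+1)/4 = 9*10/4 = 22.5.
        Tie groups: |d|=5 (t=3), |d|=7 (t=2), |d|=8 (t=3); sum(t^3 - t) = 54.
        Var[W] = n(n+1)(2n+1)/24 - sum(t^3-t)/48 = 1710/24 - 54/48 = 70.125.
        z = (W - E[W]) / sqrt(Var[W]) = (22 - 22.5) / 8.3741 = -0.0597.
        Two-sided p = 2*Phi(z) = 0.952388.
Step 6: alpha = 0.1. fail to reject H0.

W+ = 22, W- = 23, W = min = 22, p = 0.952388, fail to reject H0.


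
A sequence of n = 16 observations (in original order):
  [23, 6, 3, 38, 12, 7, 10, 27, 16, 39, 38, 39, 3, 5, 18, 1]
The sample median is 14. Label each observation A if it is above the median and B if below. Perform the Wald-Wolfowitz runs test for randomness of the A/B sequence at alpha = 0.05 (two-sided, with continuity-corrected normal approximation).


Step 1: Compute median = 14; label A = above, B = below.
Labels in order: ABBABBBAAAAABBAB  (n_A = 8, n_B = 8)
Step 2: Count runs R = 8.
Step 3: Under H0 (random ordering), E[R] = 2*n_A*n_B/(n_A+n_B) + 1 = 2*8*8/16 + 1 = 9.0000.
        Var[R] = 2*n_A*n_B*(2*n_A*n_B - n_A - n_B) / ((n_A+n_B)^2 * (n_A+n_B-1)) = 14336/3840 = 3.7333.
        SD[R] = 1.9322.
Step 4: Continuity-corrected z = (R + 0.5 - E[R]) / SD[R] = (8 + 0.5 - 9.0000) / 1.9322 = -0.2588.
Step 5: Two-sided p-value via normal approximation = 2*(1 - Phi(|z|)) = 0.795809.
Step 6: alpha = 0.05. fail to reject H0.

R = 8, z = -0.2588, p = 0.795809, fail to reject H0.


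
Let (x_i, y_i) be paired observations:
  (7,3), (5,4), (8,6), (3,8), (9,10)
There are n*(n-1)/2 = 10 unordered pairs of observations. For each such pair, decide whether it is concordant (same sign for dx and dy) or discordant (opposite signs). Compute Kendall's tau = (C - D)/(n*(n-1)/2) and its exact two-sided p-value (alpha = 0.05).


Step 1: Enumerate the 10 unordered pairs (i,j) with i<j and classify each by sign(x_j-x_i) * sign(y_j-y_i).
  (1,2):dx=-2,dy=+1->D; (1,3):dx=+1,dy=+3->C; (1,4):dx=-4,dy=+5->D; (1,5):dx=+2,dy=+7->C
  (2,3):dx=+3,dy=+2->C; (2,4):dx=-2,dy=+4->D; (2,5):dx=+4,dy=+6->C; (3,4):dx=-5,dy=+2->D
  (3,5):dx=+1,dy=+4->C; (4,5):dx=+6,dy=+2->C
Step 2: C = 6, D = 4, total pairs = 10.
Step 3: tau = (C - D)/(n(n-1)/2) = (6 - 4)/10 = 0.200000.
Step 4: Exact two-sided p-value (enumerate n! = 120 permutations of y under H0): p = 0.816667.
Step 5: alpha = 0.05. fail to reject H0.

tau_b = 0.2000 (C=6, D=4), p = 0.816667, fail to reject H0.


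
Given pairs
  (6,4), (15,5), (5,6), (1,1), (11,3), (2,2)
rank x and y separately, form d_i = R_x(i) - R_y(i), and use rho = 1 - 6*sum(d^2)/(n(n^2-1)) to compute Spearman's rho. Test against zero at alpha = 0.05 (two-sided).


Step 1: Rank x and y separately (midranks; no ties here).
rank(x): 6->4, 15->6, 5->3, 1->1, 11->5, 2->2
rank(y): 4->4, 5->5, 6->6, 1->1, 3->3, 2->2
Step 2: d_i = R_x(i) - R_y(i); compute d_i^2.
  (4-4)^2=0, (6-5)^2=1, (3-6)^2=9, (1-1)^2=0, (5-3)^2=4, (2-2)^2=0
sum(d^2) = 14.
Step 3: rho = 1 - 6*14 / (6*(6^2 - 1)) = 1 - 84/210 = 0.600000.
Step 4: Under H0, t = rho * sqrt((n-2)/(1-rho^2)) = 1.5000 ~ t(4).
Step 5: Two-sided p-value from the t-distribution with 4 df = 0.208000.
Step 6: alpha = 0.05. fail to reject H0.

rho = 0.6000, p = 0.208000, fail to reject H0 at alpha = 0.05.


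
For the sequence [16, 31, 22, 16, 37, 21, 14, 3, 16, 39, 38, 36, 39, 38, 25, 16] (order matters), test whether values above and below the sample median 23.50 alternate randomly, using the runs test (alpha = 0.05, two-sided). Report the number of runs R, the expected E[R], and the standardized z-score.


Step 1: Compute median = 23.50; label A = above, B = below.
Labels in order: BABBABBBBAAAAAAB  (n_A = 8, n_B = 8)
Step 2: Count runs R = 7.
Step 3: Under H0 (random ordering), E[R] = 2*n_A*n_B/(n_A+n_B) + 1 = 2*8*8/16 + 1 = 9.0000.
        Var[R] = 2*n_A*n_B*(2*n_A*n_B - n_A - n_B) / ((n_A+n_B)^2 * (n_A+n_B-1)) = 14336/3840 = 3.7333.
        SD[R] = 1.9322.
Step 4: Continuity-corrected z = (R + 0.5 - E[R]) / SD[R] = (7 + 0.5 - 9.0000) / 1.9322 = -0.7763.
Step 5: Two-sided p-value via normal approximation = 2*(1 - Phi(|z|)) = 0.437558.
Step 6: alpha = 0.05. fail to reject H0.

R = 7, z = -0.7763, p = 0.437558, fail to reject H0.


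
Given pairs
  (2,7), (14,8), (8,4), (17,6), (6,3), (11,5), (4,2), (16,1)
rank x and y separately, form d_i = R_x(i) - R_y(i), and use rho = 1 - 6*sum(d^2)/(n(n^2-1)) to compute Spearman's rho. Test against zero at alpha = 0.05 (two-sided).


Step 1: Rank x and y separately (midranks; no ties here).
rank(x): 2->1, 14->6, 8->4, 17->8, 6->3, 11->5, 4->2, 16->7
rank(y): 7->7, 8->8, 4->4, 6->6, 3->3, 5->5, 2->2, 1->1
Step 2: d_i = R_x(i) - R_y(i); compute d_i^2.
  (1-7)^2=36, (6-8)^2=4, (4-4)^2=0, (8-6)^2=4, (3-3)^2=0, (5-5)^2=0, (2-2)^2=0, (7-1)^2=36
sum(d^2) = 80.
Step 3: rho = 1 - 6*80 / (8*(8^2 - 1)) = 1 - 480/504 = 0.047619.
Step 4: Under H0, t = rho * sqrt((n-2)/(1-rho^2)) = 0.1168 ~ t(6).
Step 5: Two-sided p-value from the t-distribution with 6 df = 0.910849.
Step 6: alpha = 0.05. fail to reject H0.

rho = 0.0476, p = 0.910849, fail to reject H0 at alpha = 0.05.


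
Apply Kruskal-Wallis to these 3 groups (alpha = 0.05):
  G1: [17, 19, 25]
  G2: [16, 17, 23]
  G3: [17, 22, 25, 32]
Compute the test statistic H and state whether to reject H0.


Step 1: Combine all N = 10 observations and assign midranks.
sorted (value, group, rank): (16,G2,1), (17,G1,3), (17,G2,3), (17,G3,3), (19,G1,5), (22,G3,6), (23,G2,7), (25,G1,8.5), (25,G3,8.5), (32,G3,10)
Step 2: Sum ranks within each group.
R_1 = 16.5 (n_1 = 3)
R_2 = 11 (n_2 = 3)
R_3 = 27.5 (n_3 = 4)
Step 3: H = 12/(N(N+1)) * sum(R_i^2/n_i) - 3(N+1)
     = 12/(10*11) * (16.5^2/3 + 11^2/3 + 27.5^2/4) - 3*11
     = 0.109091 * 320.146 - 33
     = 1.925000.
Step 4: Ties present; correction factor C = 1 - 30/(10^3 - 10) = 0.969697. Corrected H = 1.925000 / 0.969697 = 1.985156.
Step 5: Under H0, H ~ chi^2(2); p-value = 0.370620.
Step 6: alpha = 0.05. fail to reject H0.

H = 1.9852, df = 2, p = 0.370620, fail to reject H0.


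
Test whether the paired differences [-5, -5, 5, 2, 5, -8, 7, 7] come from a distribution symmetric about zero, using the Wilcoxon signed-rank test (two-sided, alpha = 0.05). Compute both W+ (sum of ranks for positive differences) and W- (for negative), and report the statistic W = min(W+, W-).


Step 1: Drop any zero differences (none here) and take |d_i|.
|d| = [5, 5, 5, 2, 5, 8, 7, 7]
Step 2: Midrank |d_i| (ties get averaged ranks).
ranks: |5|->3.5, |5|->3.5, |5|->3.5, |2|->1, |5|->3.5, |8|->8, |7|->6.5, |7|->6.5
Step 3: Attach original signs; sum ranks with positive sign and with negative sign.
W+ = 3.5 + 1 + 3.5 + 6.5 + 6.5 = 21
W- = 3.5 + 3.5 + 8 = 15
(Check: W+ + W- = 36 should equal n(n+1)/2 = 36.)
Step 4: Test statistic W = min(W+, W-) = 15.
Step 5: Ties in |d|, so use the tie-corrected normal approximation.
        E[W] = n(n+1)/4 = 8*9/4 = 18.
        Tie groups: |d|=5 (t=4), |d|=7 (t=2); sum(t^3 - t) = 66.
        Var[W] = n(n+1)(2n+1)/24 - sum(t^3-t)/48 = 1224/24 - 66/48 = 49.625.
        z = (W - E[W]) / sqrt(Var[W]) = (15 - 18) / 7.0445 = -0.4259.
        Two-sided p = 2*Phi(z) = 0.670207.
Step 6: alpha = 0.05. fail to reject H0.

W+ = 21, W- = 15, W = min = 15, p = 0.670207, fail to reject H0.


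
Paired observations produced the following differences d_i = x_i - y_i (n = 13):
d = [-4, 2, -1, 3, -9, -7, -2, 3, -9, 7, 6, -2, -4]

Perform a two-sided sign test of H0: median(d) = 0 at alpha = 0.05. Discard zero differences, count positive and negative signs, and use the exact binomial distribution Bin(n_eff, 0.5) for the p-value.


Step 1: Discard zero differences. Original n = 13; n_eff = number of nonzero differences = 13.
Nonzero differences (with sign): -4, +2, -1, +3, -9, -7, -2, +3, -9, +7, +6, -2, -4
Step 2: Count signs: positive = 5, negative = 8.
Step 3: Under H0: P(positive) = 0.5, so the number of positives S ~ Bin(13, 0.5).
Step 4: Two-sided exact p-value = sum of Bin(13,0.5) probabilities at or below the observed probability = 0.581055.
Step 5: alpha = 0.05. fail to reject H0.

n_eff = 13, pos = 5, neg = 8, p = 0.581055, fail to reject H0.


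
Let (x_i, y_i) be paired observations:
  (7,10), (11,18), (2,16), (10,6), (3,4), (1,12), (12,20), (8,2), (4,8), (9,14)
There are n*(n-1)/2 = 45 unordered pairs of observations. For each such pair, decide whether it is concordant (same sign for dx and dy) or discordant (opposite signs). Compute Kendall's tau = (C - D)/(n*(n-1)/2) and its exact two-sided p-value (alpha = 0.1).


Step 1: Enumerate the 45 unordered pairs (i,j) with i<j and classify each by sign(x_j-x_i) * sign(y_j-y_i).
  (1,2):dx=+4,dy=+8->C; (1,3):dx=-5,dy=+6->D; (1,4):dx=+3,dy=-4->D; (1,5):dx=-4,dy=-6->C
  (1,6):dx=-6,dy=+2->D; (1,7):dx=+5,dy=+10->C; (1,8):dx=+1,dy=-8->D; (1,9):dx=-3,dy=-2->C
  (1,10):dx=+2,dy=+4->C; (2,3):dx=-9,dy=-2->C; (2,4):dx=-1,dy=-12->C; (2,5):dx=-8,dy=-14->C
  (2,6):dx=-10,dy=-6->C; (2,7):dx=+1,dy=+2->C; (2,8):dx=-3,dy=-16->C; (2,9):dx=-7,dy=-10->C
  (2,10):dx=-2,dy=-4->C; (3,4):dx=+8,dy=-10->D; (3,5):dx=+1,dy=-12->D; (3,6):dx=-1,dy=-4->C
  (3,7):dx=+10,dy=+4->C; (3,8):dx=+6,dy=-14->D; (3,9):dx=+2,dy=-8->D; (3,10):dx=+7,dy=-2->D
  (4,5):dx=-7,dy=-2->C; (4,6):dx=-9,dy=+6->D; (4,7):dx=+2,dy=+14->C; (4,8):dx=-2,dy=-4->C
  (4,9):dx=-6,dy=+2->D; (4,10):dx=-1,dy=+8->D; (5,6):dx=-2,dy=+8->D; (5,7):dx=+9,dy=+16->C
  (5,8):dx=+5,dy=-2->D; (5,9):dx=+1,dy=+4->C; (5,10):dx=+6,dy=+10->C; (6,7):dx=+11,dy=+8->C
  (6,8):dx=+7,dy=-10->D; (6,9):dx=+3,dy=-4->D; (6,10):dx=+8,dy=+2->C; (7,8):dx=-4,dy=-18->C
  (7,9):dx=-8,dy=-12->C; (7,10):dx=-3,dy=-6->C; (8,9):dx=-4,dy=+6->D; (8,10):dx=+1,dy=+12->C
  (9,10):dx=+5,dy=+6->C
Step 2: C = 28, D = 17, total pairs = 45.
Step 3: tau = (C - D)/(n(n-1)/2) = (28 - 17)/45 = 0.244444.
Step 4: Exact two-sided p-value (enumerate n! = 3628800 permutations of y under H0): p = 0.380720.
Step 5: alpha = 0.1. fail to reject H0.

tau_b = 0.2444 (C=28, D=17), p = 0.380720, fail to reject H0.


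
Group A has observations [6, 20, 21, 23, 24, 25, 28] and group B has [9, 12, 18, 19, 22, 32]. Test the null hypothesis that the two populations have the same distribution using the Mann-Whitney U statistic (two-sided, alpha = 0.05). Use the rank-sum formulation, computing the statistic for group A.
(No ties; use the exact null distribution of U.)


Step 1: Combine and sort all 13 observations; assign midranks.
sorted (value, group): (6,X), (9,Y), (12,Y), (18,Y), (19,Y), (20,X), (21,X), (22,Y), (23,X), (24,X), (25,X), (28,X), (32,Y)
ranks: 6->1, 9->2, 12->3, 18->4, 19->5, 20->6, 21->7, 22->8, 23->9, 24->10, 25->11, 28->12, 32->13
Step 2: Rank sum for X: R1 = 1 + 6 + 7 + 9 + 10 + 11 + 12 = 56.
Step 3: U_X = R1 - n1(n1+1)/2 = 56 - 7*8/2 = 56 - 28 = 28.
       U_Y = n1*n2 - U_X = 42 - 28 = 14.
Step 4: No ties, so the exact null distribution of U (based on enumerating the C(13,7) = 1716 equally likely rank assignments) gives the two-sided p-value.
Step 5: p-value = 0.365967; compare to alpha = 0.05. fail to reject H0.

U_X = 28, p = 0.365967, fail to reject H0 at alpha = 0.05.


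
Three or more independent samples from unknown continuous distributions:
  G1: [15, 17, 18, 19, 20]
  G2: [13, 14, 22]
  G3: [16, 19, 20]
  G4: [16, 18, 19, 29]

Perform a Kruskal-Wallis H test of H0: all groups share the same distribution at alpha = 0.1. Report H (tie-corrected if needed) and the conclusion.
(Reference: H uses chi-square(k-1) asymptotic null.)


Step 1: Combine all N = 15 observations and assign midranks.
sorted (value, group, rank): (13,G2,1), (14,G2,2), (15,G1,3), (16,G3,4.5), (16,G4,4.5), (17,G1,6), (18,G1,7.5), (18,G4,7.5), (19,G1,10), (19,G3,10), (19,G4,10), (20,G1,12.5), (20,G3,12.5), (22,G2,14), (29,G4,15)
Step 2: Sum ranks within each group.
R_1 = 39 (n_1 = 5)
R_2 = 17 (n_2 = 3)
R_3 = 27 (n_3 = 3)
R_4 = 37 (n_4 = 4)
Step 3: H = 12/(N(N+1)) * sum(R_i^2/n_i) - 3(N+1)
     = 12/(15*16) * (39^2/5 + 17^2/3 + 27^2/3 + 37^2/4) - 3*16
     = 0.050000 * 985.783 - 48
     = 1.289167.
Step 4: Ties present; correction factor C = 1 - 42/(15^3 - 15) = 0.987500. Corrected H = 1.289167 / 0.987500 = 1.305485.
Step 5: Under H0, H ~ chi^2(3); p-value = 0.727831.
Step 6: alpha = 0.1. fail to reject H0.

H = 1.3055, df = 3, p = 0.727831, fail to reject H0.


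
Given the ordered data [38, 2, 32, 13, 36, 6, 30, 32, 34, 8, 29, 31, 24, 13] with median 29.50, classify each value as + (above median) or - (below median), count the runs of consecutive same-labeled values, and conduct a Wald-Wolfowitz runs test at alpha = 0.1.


Step 1: Compute median = 29.50; label A = above, B = below.
Labels in order: ABABABAAABBABB  (n_A = 7, n_B = 7)
Step 2: Count runs R = 10.
Step 3: Under H0 (random ordering), E[R] = 2*n_A*n_B/(n_A+n_B) + 1 = 2*7*7/14 + 1 = 8.0000.
        Var[R] = 2*n_A*n_B*(2*n_A*n_B - n_A - n_B) / ((n_A+n_B)^2 * (n_A+n_B-1)) = 8232/2548 = 3.2308.
        SD[R] = 1.7974.
Step 4: Continuity-corrected z = (R - 0.5 - E[R]) / SD[R] = (10 - 0.5 - 8.0000) / 1.7974 = 0.8345.
Step 5: Two-sided p-value via normal approximation = 2*(1 - Phi(|z|)) = 0.403986.
Step 6: alpha = 0.1. fail to reject H0.

R = 10, z = 0.8345, p = 0.403986, fail to reject H0.


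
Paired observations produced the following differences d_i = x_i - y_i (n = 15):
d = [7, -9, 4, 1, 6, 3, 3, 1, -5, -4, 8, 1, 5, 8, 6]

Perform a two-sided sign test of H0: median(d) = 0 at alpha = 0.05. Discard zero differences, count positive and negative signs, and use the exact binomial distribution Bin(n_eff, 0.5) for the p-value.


Step 1: Discard zero differences. Original n = 15; n_eff = number of nonzero differences = 15.
Nonzero differences (with sign): +7, -9, +4, +1, +6, +3, +3, +1, -5, -4, +8, +1, +5, +8, +6
Step 2: Count signs: positive = 12, negative = 3.
Step 3: Under H0: P(positive) = 0.5, so the number of positives S ~ Bin(15, 0.5).
Step 4: Two-sided exact p-value = sum of Bin(15,0.5) probabilities at or below the observed probability = 0.035156.
Step 5: alpha = 0.05. reject H0.

n_eff = 15, pos = 12, neg = 3, p = 0.035156, reject H0.


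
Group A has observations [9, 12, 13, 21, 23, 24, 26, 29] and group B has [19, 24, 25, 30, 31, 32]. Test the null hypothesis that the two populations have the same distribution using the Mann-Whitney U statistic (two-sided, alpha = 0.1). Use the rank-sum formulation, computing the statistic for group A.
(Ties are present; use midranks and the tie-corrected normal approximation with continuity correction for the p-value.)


Step 1: Combine and sort all 14 observations; assign midranks.
sorted (value, group): (9,X), (12,X), (13,X), (19,Y), (21,X), (23,X), (24,X), (24,Y), (25,Y), (26,X), (29,X), (30,Y), (31,Y), (32,Y)
ranks: 9->1, 12->2, 13->3, 19->4, 21->5, 23->6, 24->7.5, 24->7.5, 25->9, 26->10, 29->11, 30->12, 31->13, 32->14
Step 2: Rank sum for X: R1 = 1 + 2 + 3 + 5 + 6 + 7.5 + 10 + 11 = 45.5.
Step 3: U_X = R1 - n1(n1+1)/2 = 45.5 - 8*9/2 = 45.5 - 36 = 9.5.
       U_Y = n1*n2 - U_X = 48 - 9.5 = 38.5.
Step 4: Ties are present, so use the tie-corrected normal approximation (with continuity correction) for the p-value.
Step 5: p-value = 0.070392; compare to alpha = 0.1. reject H0.

U_X = 9.5, p = 0.070392, reject H0 at alpha = 0.1.


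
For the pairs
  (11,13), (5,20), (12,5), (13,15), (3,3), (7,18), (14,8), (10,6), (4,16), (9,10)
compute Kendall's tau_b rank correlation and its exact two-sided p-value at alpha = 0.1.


Step 1: Enumerate the 45 unordered pairs (i,j) with i<j and classify each by sign(x_j-x_i) * sign(y_j-y_i).
  (1,2):dx=-6,dy=+7->D; (1,3):dx=+1,dy=-8->D; (1,4):dx=+2,dy=+2->C; (1,5):dx=-8,dy=-10->C
  (1,6):dx=-4,dy=+5->D; (1,7):dx=+3,dy=-5->D; (1,8):dx=-1,dy=-7->C; (1,9):dx=-7,dy=+3->D
  (1,10):dx=-2,dy=-3->C; (2,3):dx=+7,dy=-15->D; (2,4):dx=+8,dy=-5->D; (2,5):dx=-2,dy=-17->C
  (2,6):dx=+2,dy=-2->D; (2,7):dx=+9,dy=-12->D; (2,8):dx=+5,dy=-14->D; (2,9):dx=-1,dy=-4->C
  (2,10):dx=+4,dy=-10->D; (3,4):dx=+1,dy=+10->C; (3,5):dx=-9,dy=-2->C; (3,6):dx=-5,dy=+13->D
  (3,7):dx=+2,dy=+3->C; (3,8):dx=-2,dy=+1->D; (3,9):dx=-8,dy=+11->D; (3,10):dx=-3,dy=+5->D
  (4,5):dx=-10,dy=-12->C; (4,6):dx=-6,dy=+3->D; (4,7):dx=+1,dy=-7->D; (4,8):dx=-3,dy=-9->C
  (4,9):dx=-9,dy=+1->D; (4,10):dx=-4,dy=-5->C; (5,6):dx=+4,dy=+15->C; (5,7):dx=+11,dy=+5->C
  (5,8):dx=+7,dy=+3->C; (5,9):dx=+1,dy=+13->C; (5,10):dx=+6,dy=+7->C; (6,7):dx=+7,dy=-10->D
  (6,8):dx=+3,dy=-12->D; (6,9):dx=-3,dy=-2->C; (6,10):dx=+2,dy=-8->D; (7,8):dx=-4,dy=-2->C
  (7,9):dx=-10,dy=+8->D; (7,10):dx=-5,dy=+2->D; (8,9):dx=-6,dy=+10->D; (8,10):dx=-1,dy=+4->D
  (9,10):dx=+5,dy=-6->D
Step 2: C = 19, D = 26, total pairs = 45.
Step 3: tau = (C - D)/(n(n-1)/2) = (19 - 26)/45 = -0.155556.
Step 4: Exact two-sided p-value (enumerate n! = 3628800 permutations of y under H0): p = 0.600654.
Step 5: alpha = 0.1. fail to reject H0.

tau_b = -0.1556 (C=19, D=26), p = 0.600654, fail to reject H0.


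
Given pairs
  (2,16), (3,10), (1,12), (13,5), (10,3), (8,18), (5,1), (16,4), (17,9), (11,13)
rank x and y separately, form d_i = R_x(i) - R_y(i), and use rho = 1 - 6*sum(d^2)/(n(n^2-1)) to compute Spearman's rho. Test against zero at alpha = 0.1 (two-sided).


Step 1: Rank x and y separately (midranks; no ties here).
rank(x): 2->2, 3->3, 1->1, 13->8, 10->6, 8->5, 5->4, 16->9, 17->10, 11->7
rank(y): 16->9, 10->6, 12->7, 5->4, 3->2, 18->10, 1->1, 4->3, 9->5, 13->8
Step 2: d_i = R_x(i) - R_y(i); compute d_i^2.
  (2-9)^2=49, (3-6)^2=9, (1-7)^2=36, (8-4)^2=16, (6-2)^2=16, (5-10)^2=25, (4-1)^2=9, (9-3)^2=36, (10-5)^2=25, (7-8)^2=1
sum(d^2) = 222.
Step 3: rho = 1 - 6*222 / (10*(10^2 - 1)) = 1 - 1332/990 = -0.345455.
Step 4: Under H0, t = rho * sqrt((n-2)/(1-rho^2)) = -1.0412 ~ t(8).
Step 5: Two-sided p-value from the t-distribution with 8 df = 0.328227.
Step 6: alpha = 0.1. fail to reject H0.

rho = -0.3455, p = 0.328227, fail to reject H0 at alpha = 0.1.


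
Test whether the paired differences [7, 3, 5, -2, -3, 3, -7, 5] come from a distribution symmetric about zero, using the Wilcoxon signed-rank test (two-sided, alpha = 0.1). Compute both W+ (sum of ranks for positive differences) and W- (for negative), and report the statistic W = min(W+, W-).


Step 1: Drop any zero differences (none here) and take |d_i|.
|d| = [7, 3, 5, 2, 3, 3, 7, 5]
Step 2: Midrank |d_i| (ties get averaged ranks).
ranks: |7|->7.5, |3|->3, |5|->5.5, |2|->1, |3|->3, |3|->3, |7|->7.5, |5|->5.5
Step 3: Attach original signs; sum ranks with positive sign and with negative sign.
W+ = 7.5 + 3 + 5.5 + 3 + 5.5 = 24.5
W- = 1 + 3 + 7.5 = 11.5
(Check: W+ + W- = 36 should equal n(n+1)/2 = 36.)
Step 4: Test statistic W = min(W+, W-) = 11.5.
Step 5: Ties in |d|, so use the tie-corrected normal approximation.
        E[W] = n(n+1)/4 = 8*9/4 = 18.
        Tie groups: |d|=3 (t=3), |d|=5 (t=2), |d|=7 (t=2); sum(t^3 - t) = 36.
        Var[W] = n(n+1)(2n+1)/24 - sum(t^3-t)/48 = 1224/24 - 36/48 = 50.25.
        z = (W - E[W]) / sqrt(Var[W]) = (11.5 - 18) / 7.0887 = -0.9169.
        Two-sided p = 2*Phi(z) = 0.359169.
Step 6: alpha = 0.1. fail to reject H0.

W+ = 24.5, W- = 11.5, W = min = 11.5, p = 0.359169, fail to reject H0.


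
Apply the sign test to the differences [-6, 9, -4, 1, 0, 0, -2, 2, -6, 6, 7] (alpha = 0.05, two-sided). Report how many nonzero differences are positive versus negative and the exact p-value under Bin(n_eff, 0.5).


Step 1: Discard zero differences. Original n = 11; n_eff = number of nonzero differences = 9.
Nonzero differences (with sign): -6, +9, -4, +1, -2, +2, -6, +6, +7
Step 2: Count signs: positive = 5, negative = 4.
Step 3: Under H0: P(positive) = 0.5, so the number of positives S ~ Bin(9, 0.5).
Step 4: Two-sided exact p-value = sum of Bin(9,0.5) probabilities at or below the observed probability = 1.000000.
Step 5: alpha = 0.05. fail to reject H0.

n_eff = 9, pos = 5, neg = 4, p = 1.000000, fail to reject H0.


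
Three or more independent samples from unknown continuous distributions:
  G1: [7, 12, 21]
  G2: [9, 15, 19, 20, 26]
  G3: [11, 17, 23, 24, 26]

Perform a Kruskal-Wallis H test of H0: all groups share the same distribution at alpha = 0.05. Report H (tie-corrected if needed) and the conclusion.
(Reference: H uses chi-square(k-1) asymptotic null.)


Step 1: Combine all N = 13 observations and assign midranks.
sorted (value, group, rank): (7,G1,1), (9,G2,2), (11,G3,3), (12,G1,4), (15,G2,5), (17,G3,6), (19,G2,7), (20,G2,8), (21,G1,9), (23,G3,10), (24,G3,11), (26,G2,12.5), (26,G3,12.5)
Step 2: Sum ranks within each group.
R_1 = 14 (n_1 = 3)
R_2 = 34.5 (n_2 = 5)
R_3 = 42.5 (n_3 = 5)
Step 3: H = 12/(N(N+1)) * sum(R_i^2/n_i) - 3(N+1)
     = 12/(13*14) * (14^2/3 + 34.5^2/5 + 42.5^2/5) - 3*14
     = 0.065934 * 664.633 - 42
     = 1.821978.
Step 4: Ties present; correction factor C = 1 - 6/(13^3 - 13) = 0.997253. Corrected H = 1.821978 / 0.997253 = 1.826997.
Step 5: Under H0, H ~ chi^2(2); p-value = 0.401118.
Step 6: alpha = 0.05. fail to reject H0.

H = 1.8270, df = 2, p = 0.401118, fail to reject H0.


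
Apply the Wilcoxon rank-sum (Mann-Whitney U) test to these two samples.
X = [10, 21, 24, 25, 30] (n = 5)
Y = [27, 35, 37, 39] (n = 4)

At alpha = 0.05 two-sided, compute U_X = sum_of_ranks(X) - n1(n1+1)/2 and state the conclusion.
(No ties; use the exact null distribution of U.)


Step 1: Combine and sort all 9 observations; assign midranks.
sorted (value, group): (10,X), (21,X), (24,X), (25,X), (27,Y), (30,X), (35,Y), (37,Y), (39,Y)
ranks: 10->1, 21->2, 24->3, 25->4, 27->5, 30->6, 35->7, 37->8, 39->9
Step 2: Rank sum for X: R1 = 1 + 2 + 3 + 4 + 6 = 16.
Step 3: U_X = R1 - n1(n1+1)/2 = 16 - 5*6/2 = 16 - 15 = 1.
       U_Y = n1*n2 - U_X = 20 - 1 = 19.
Step 4: No ties, so the exact null distribution of U (based on enumerating the C(9,5) = 126 equally likely rank assignments) gives the two-sided p-value.
Step 5: p-value = 0.031746; compare to alpha = 0.05. reject H0.

U_X = 1, p = 0.031746, reject H0 at alpha = 0.05.


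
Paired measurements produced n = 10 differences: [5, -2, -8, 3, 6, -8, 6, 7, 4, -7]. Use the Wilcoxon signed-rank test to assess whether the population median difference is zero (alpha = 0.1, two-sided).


Step 1: Drop any zero differences (none here) and take |d_i|.
|d| = [5, 2, 8, 3, 6, 8, 6, 7, 4, 7]
Step 2: Midrank |d_i| (ties get averaged ranks).
ranks: |5|->4, |2|->1, |8|->9.5, |3|->2, |6|->5.5, |8|->9.5, |6|->5.5, |7|->7.5, |4|->3, |7|->7.5
Step 3: Attach original signs; sum ranks with positive sign and with negative sign.
W+ = 4 + 2 + 5.5 + 5.5 + 7.5 + 3 = 27.5
W- = 1 + 9.5 + 9.5 + 7.5 = 27.5
(Check: W+ + W- = 55 should equal n(n+1)/2 = 55.)
Step 4: Test statistic W = min(W+, W-) = 27.5.
Step 5: Ties in |d|, so use the tie-corrected normal approximation.
        E[W] = n(n+1)/4 = 10*11/4 = 27.5.
        Tie groups: |d|=6 (t=2), |d|=7 (t=2), |d|=8 (t=2); sum(t^3 - t) = 18.
        Var[W] = n(n+1)(2n+1)/24 - sum(t^3-t)/48 = 2310/24 - 18/48 = 95.875.
        z = (W - E[W]) / sqrt(Var[W]) = (27.5 - 27.5) / 9.7916 = 0.0000.
        Two-sided p = 2*Phi(z) = 1.000000.
Step 6: alpha = 0.1. fail to reject H0.

W+ = 27.5, W- = 27.5, W = min = 27.5, p = 1.000000, fail to reject H0.


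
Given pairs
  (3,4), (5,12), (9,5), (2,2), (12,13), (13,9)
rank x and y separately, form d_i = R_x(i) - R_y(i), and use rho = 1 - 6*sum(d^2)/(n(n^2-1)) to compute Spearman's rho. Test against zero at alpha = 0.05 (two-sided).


Step 1: Rank x and y separately (midranks; no ties here).
rank(x): 3->2, 5->3, 9->4, 2->1, 12->5, 13->6
rank(y): 4->2, 12->5, 5->3, 2->1, 13->6, 9->4
Step 2: d_i = R_x(i) - R_y(i); compute d_i^2.
  (2-2)^2=0, (3-5)^2=4, (4-3)^2=1, (1-1)^2=0, (5-6)^2=1, (6-4)^2=4
sum(d^2) = 10.
Step 3: rho = 1 - 6*10 / (6*(6^2 - 1)) = 1 - 60/210 = 0.714286.
Step 4: Under H0, t = rho * sqrt((n-2)/(1-rho^2)) = 2.0412 ~ t(4).
Step 5: Two-sided p-value from the t-distribution with 4 df = 0.110787.
Step 6: alpha = 0.05. fail to reject H0.

rho = 0.7143, p = 0.110787, fail to reject H0 at alpha = 0.05.


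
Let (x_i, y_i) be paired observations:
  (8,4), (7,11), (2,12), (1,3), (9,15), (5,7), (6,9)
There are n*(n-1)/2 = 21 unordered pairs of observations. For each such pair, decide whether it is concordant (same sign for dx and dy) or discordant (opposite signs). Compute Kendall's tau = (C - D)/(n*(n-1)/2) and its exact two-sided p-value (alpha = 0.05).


Step 1: Enumerate the 21 unordered pairs (i,j) with i<j and classify each by sign(x_j-x_i) * sign(y_j-y_i).
  (1,2):dx=-1,dy=+7->D; (1,3):dx=-6,dy=+8->D; (1,4):dx=-7,dy=-1->C; (1,5):dx=+1,dy=+11->C
  (1,6):dx=-3,dy=+3->D; (1,7):dx=-2,dy=+5->D; (2,3):dx=-5,dy=+1->D; (2,4):dx=-6,dy=-8->C
  (2,5):dx=+2,dy=+4->C; (2,6):dx=-2,dy=-4->C; (2,7):dx=-1,dy=-2->C; (3,4):dx=-1,dy=-9->C
  (3,5):dx=+7,dy=+3->C; (3,6):dx=+3,dy=-5->D; (3,7):dx=+4,dy=-3->D; (4,5):dx=+8,dy=+12->C
  (4,6):dx=+4,dy=+4->C; (4,7):dx=+5,dy=+6->C; (5,6):dx=-4,dy=-8->C; (5,7):dx=-3,dy=-6->C
  (6,7):dx=+1,dy=+2->C
Step 2: C = 14, D = 7, total pairs = 21.
Step 3: tau = (C - D)/(n(n-1)/2) = (14 - 7)/21 = 0.333333.
Step 4: Exact two-sided p-value (enumerate n! = 5040 permutations of y under H0): p = 0.381349.
Step 5: alpha = 0.05. fail to reject H0.

tau_b = 0.3333 (C=14, D=7), p = 0.381349, fail to reject H0.


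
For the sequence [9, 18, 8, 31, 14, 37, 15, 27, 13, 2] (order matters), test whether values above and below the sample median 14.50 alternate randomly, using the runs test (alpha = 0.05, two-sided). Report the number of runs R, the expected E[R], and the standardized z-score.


Step 1: Compute median = 14.50; label A = above, B = below.
Labels in order: BABABAAABB  (n_A = 5, n_B = 5)
Step 2: Count runs R = 7.
Step 3: Under H0 (random ordering), E[R] = 2*n_A*n_B/(n_A+n_B) + 1 = 2*5*5/10 + 1 = 6.0000.
        Var[R] = 2*n_A*n_B*(2*n_A*n_B - n_A - n_B) / ((n_A+n_B)^2 * (n_A+n_B-1)) = 2000/900 = 2.2222.
        SD[R] = 1.4907.
Step 4: Continuity-corrected z = (R - 0.5 - E[R]) / SD[R] = (7 - 0.5 - 6.0000) / 1.4907 = 0.3354.
Step 5: Two-sided p-value via normal approximation = 2*(1 - Phi(|z|)) = 0.737316.
Step 6: alpha = 0.05. fail to reject H0.

R = 7, z = 0.3354, p = 0.737316, fail to reject H0.


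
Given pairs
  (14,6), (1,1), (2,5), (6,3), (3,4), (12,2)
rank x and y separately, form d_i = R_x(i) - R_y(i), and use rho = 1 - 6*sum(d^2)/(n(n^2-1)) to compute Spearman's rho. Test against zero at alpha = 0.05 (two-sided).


Step 1: Rank x and y separately (midranks; no ties here).
rank(x): 14->6, 1->1, 2->2, 6->4, 3->3, 12->5
rank(y): 6->6, 1->1, 5->5, 3->3, 4->4, 2->2
Step 2: d_i = R_x(i) - R_y(i); compute d_i^2.
  (6-6)^2=0, (1-1)^2=0, (2-5)^2=9, (4-3)^2=1, (3-4)^2=1, (5-2)^2=9
sum(d^2) = 20.
Step 3: rho = 1 - 6*20 / (6*(6^2 - 1)) = 1 - 120/210 = 0.428571.
Step 4: Under H0, t = rho * sqrt((n-2)/(1-rho^2)) = 0.9487 ~ t(4).
Step 5: Two-sided p-value from the t-distribution with 4 df = 0.396501.
Step 6: alpha = 0.05. fail to reject H0.

rho = 0.4286, p = 0.396501, fail to reject H0 at alpha = 0.05.


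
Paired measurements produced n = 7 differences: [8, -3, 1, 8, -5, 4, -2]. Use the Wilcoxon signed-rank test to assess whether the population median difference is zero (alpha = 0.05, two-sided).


Step 1: Drop any zero differences (none here) and take |d_i|.
|d| = [8, 3, 1, 8, 5, 4, 2]
Step 2: Midrank |d_i| (ties get averaged ranks).
ranks: |8|->6.5, |3|->3, |1|->1, |8|->6.5, |5|->5, |4|->4, |2|->2
Step 3: Attach original signs; sum ranks with positive sign and with negative sign.
W+ = 6.5 + 1 + 6.5 + 4 = 18
W- = 3 + 5 + 2 = 10
(Check: W+ + W- = 28 should equal n(n+1)/2 = 28.)
Step 4: Test statistic W = min(W+, W-) = 10.
Step 5: Ties in |d|, so use the tie-corrected normal approximation.
        E[W] = n(n+1)/4 = 7*8/4 = 14.
        Tie groups: |d|=8 (t=2); sum(t^3 - t) = 6.
        Var[W] = n(n+1)(2n+1)/24 - sum(t^3-t)/48 = 840/24 - 6/48 = 34.875.
        z = (W - E[W]) / sqrt(Var[W]) = (10 - 14) / 5.9055 = -0.6773.
        Two-sided p = 2*Phi(z) = 0.498194.
Step 6: alpha = 0.05. fail to reject H0.

W+ = 18, W- = 10, W = min = 10, p = 0.498194, fail to reject H0.


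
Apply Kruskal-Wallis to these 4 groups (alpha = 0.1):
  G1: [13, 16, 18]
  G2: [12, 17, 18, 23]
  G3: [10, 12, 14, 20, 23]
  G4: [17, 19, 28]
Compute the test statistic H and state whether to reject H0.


Step 1: Combine all N = 15 observations and assign midranks.
sorted (value, group, rank): (10,G3,1), (12,G2,2.5), (12,G3,2.5), (13,G1,4), (14,G3,5), (16,G1,6), (17,G2,7.5), (17,G4,7.5), (18,G1,9.5), (18,G2,9.5), (19,G4,11), (20,G3,12), (23,G2,13.5), (23,G3,13.5), (28,G4,15)
Step 2: Sum ranks within each group.
R_1 = 19.5 (n_1 = 3)
R_2 = 33 (n_2 = 4)
R_3 = 34 (n_3 = 5)
R_4 = 33.5 (n_4 = 3)
Step 3: H = 12/(N(N+1)) * sum(R_i^2/n_i) - 3(N+1)
     = 12/(15*16) * (19.5^2/3 + 33^2/4 + 34^2/5 + 33.5^2/3) - 3*16
     = 0.050000 * 1004.28 - 48
     = 2.214167.
Step 4: Ties present; correction factor C = 1 - 24/(15^3 - 15) = 0.992857. Corrected H = 2.214167 / 0.992857 = 2.230096.
Step 5: Under H0, H ~ chi^2(3); p-value = 0.526045.
Step 6: alpha = 0.1. fail to reject H0.

H = 2.2301, df = 3, p = 0.526045, fail to reject H0.


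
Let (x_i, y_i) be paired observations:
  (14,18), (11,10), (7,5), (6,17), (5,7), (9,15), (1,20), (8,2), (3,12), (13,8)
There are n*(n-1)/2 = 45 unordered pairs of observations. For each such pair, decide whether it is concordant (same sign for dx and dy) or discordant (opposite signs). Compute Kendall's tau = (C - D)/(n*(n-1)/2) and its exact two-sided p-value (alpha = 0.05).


Step 1: Enumerate the 45 unordered pairs (i,j) with i<j and classify each by sign(x_j-x_i) * sign(y_j-y_i).
  (1,2):dx=-3,dy=-8->C; (1,3):dx=-7,dy=-13->C; (1,4):dx=-8,dy=-1->C; (1,5):dx=-9,dy=-11->C
  (1,6):dx=-5,dy=-3->C; (1,7):dx=-13,dy=+2->D; (1,8):dx=-6,dy=-16->C; (1,9):dx=-11,dy=-6->C
  (1,10):dx=-1,dy=-10->C; (2,3):dx=-4,dy=-5->C; (2,4):dx=-5,dy=+7->D; (2,5):dx=-6,dy=-3->C
  (2,6):dx=-2,dy=+5->D; (2,7):dx=-10,dy=+10->D; (2,8):dx=-3,dy=-8->C; (2,9):dx=-8,dy=+2->D
  (2,10):dx=+2,dy=-2->D; (3,4):dx=-1,dy=+12->D; (3,5):dx=-2,dy=+2->D; (3,6):dx=+2,dy=+10->C
  (3,7):dx=-6,dy=+15->D; (3,8):dx=+1,dy=-3->D; (3,9):dx=-4,dy=+7->D; (3,10):dx=+6,dy=+3->C
  (4,5):dx=-1,dy=-10->C; (4,6):dx=+3,dy=-2->D; (4,7):dx=-5,dy=+3->D; (4,8):dx=+2,dy=-15->D
  (4,9):dx=-3,dy=-5->C; (4,10):dx=+7,dy=-9->D; (5,6):dx=+4,dy=+8->C; (5,7):dx=-4,dy=+13->D
  (5,8):dx=+3,dy=-5->D; (5,9):dx=-2,dy=+5->D; (5,10):dx=+8,dy=+1->C; (6,7):dx=-8,dy=+5->D
  (6,8):dx=-1,dy=-13->C; (6,9):dx=-6,dy=-3->C; (6,10):dx=+4,dy=-7->D; (7,8):dx=+7,dy=-18->D
  (7,9):dx=+2,dy=-8->D; (7,10):dx=+12,dy=-12->D; (8,9):dx=-5,dy=+10->D; (8,10):dx=+5,dy=+6->C
  (9,10):dx=+10,dy=-4->D
Step 2: C = 20, D = 25, total pairs = 45.
Step 3: tau = (C - D)/(n(n-1)/2) = (20 - 25)/45 = -0.111111.
Step 4: Exact two-sided p-value (enumerate n! = 3628800 permutations of y under H0): p = 0.727490.
Step 5: alpha = 0.05. fail to reject H0.

tau_b = -0.1111 (C=20, D=25), p = 0.727490, fail to reject H0.


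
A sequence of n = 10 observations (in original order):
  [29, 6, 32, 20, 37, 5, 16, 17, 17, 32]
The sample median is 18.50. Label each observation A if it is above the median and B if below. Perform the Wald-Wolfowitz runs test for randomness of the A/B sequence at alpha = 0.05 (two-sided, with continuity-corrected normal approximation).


Step 1: Compute median = 18.50; label A = above, B = below.
Labels in order: ABAAABBBBA  (n_A = 5, n_B = 5)
Step 2: Count runs R = 5.
Step 3: Under H0 (random ordering), E[R] = 2*n_A*n_B/(n_A+n_B) + 1 = 2*5*5/10 + 1 = 6.0000.
        Var[R] = 2*n_A*n_B*(2*n_A*n_B - n_A - n_B) / ((n_A+n_B)^2 * (n_A+n_B-1)) = 2000/900 = 2.2222.
        SD[R] = 1.4907.
Step 4: Continuity-corrected z = (R + 0.5 - E[R]) / SD[R] = (5 + 0.5 - 6.0000) / 1.4907 = -0.3354.
Step 5: Two-sided p-value via normal approximation = 2*(1 - Phi(|z|)) = 0.737316.
Step 6: alpha = 0.05. fail to reject H0.

R = 5, z = -0.3354, p = 0.737316, fail to reject H0.


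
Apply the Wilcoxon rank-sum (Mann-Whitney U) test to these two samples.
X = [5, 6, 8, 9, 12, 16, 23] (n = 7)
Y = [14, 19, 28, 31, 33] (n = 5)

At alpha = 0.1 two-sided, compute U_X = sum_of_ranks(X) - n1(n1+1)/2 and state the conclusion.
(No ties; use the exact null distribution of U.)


Step 1: Combine and sort all 12 observations; assign midranks.
sorted (value, group): (5,X), (6,X), (8,X), (9,X), (12,X), (14,Y), (16,X), (19,Y), (23,X), (28,Y), (31,Y), (33,Y)
ranks: 5->1, 6->2, 8->3, 9->4, 12->5, 14->6, 16->7, 19->8, 23->9, 28->10, 31->11, 33->12
Step 2: Rank sum for X: R1 = 1 + 2 + 3 + 4 + 5 + 7 + 9 = 31.
Step 3: U_X = R1 - n1(n1+1)/2 = 31 - 7*8/2 = 31 - 28 = 3.
       U_Y = n1*n2 - U_X = 35 - 3 = 32.
Step 4: No ties, so the exact null distribution of U (based on enumerating the C(12,7) = 792 equally likely rank assignments) gives the two-sided p-value.
Step 5: p-value = 0.017677; compare to alpha = 0.1. reject H0.

U_X = 3, p = 0.017677, reject H0 at alpha = 0.1.


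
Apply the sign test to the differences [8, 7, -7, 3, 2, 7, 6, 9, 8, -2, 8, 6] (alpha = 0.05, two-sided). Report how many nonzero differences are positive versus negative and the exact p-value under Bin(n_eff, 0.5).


Step 1: Discard zero differences. Original n = 12; n_eff = number of nonzero differences = 12.
Nonzero differences (with sign): +8, +7, -7, +3, +2, +7, +6, +9, +8, -2, +8, +6
Step 2: Count signs: positive = 10, negative = 2.
Step 3: Under H0: P(positive) = 0.5, so the number of positives S ~ Bin(12, 0.5).
Step 4: Two-sided exact p-value = sum of Bin(12,0.5) probabilities at or below the observed probability = 0.038574.
Step 5: alpha = 0.05. reject H0.

n_eff = 12, pos = 10, neg = 2, p = 0.038574, reject H0.


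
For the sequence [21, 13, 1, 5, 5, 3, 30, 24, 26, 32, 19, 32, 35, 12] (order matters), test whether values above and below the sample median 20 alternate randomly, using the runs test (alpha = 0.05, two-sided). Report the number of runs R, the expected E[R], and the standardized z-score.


Step 1: Compute median = 20; label A = above, B = below.
Labels in order: ABBBBBAAAABAAB  (n_A = 7, n_B = 7)
Step 2: Count runs R = 6.
Step 3: Under H0 (random ordering), E[R] = 2*n_A*n_B/(n_A+n_B) + 1 = 2*7*7/14 + 1 = 8.0000.
        Var[R] = 2*n_A*n_B*(2*n_A*n_B - n_A - n_B) / ((n_A+n_B)^2 * (n_A+n_B-1)) = 8232/2548 = 3.2308.
        SD[R] = 1.7974.
Step 4: Continuity-corrected z = (R + 0.5 - E[R]) / SD[R] = (6 + 0.5 - 8.0000) / 1.7974 = -0.8345.
Step 5: Two-sided p-value via normal approximation = 2*(1 - Phi(|z|)) = 0.403986.
Step 6: alpha = 0.05. fail to reject H0.

R = 6, z = -0.8345, p = 0.403986, fail to reject H0.


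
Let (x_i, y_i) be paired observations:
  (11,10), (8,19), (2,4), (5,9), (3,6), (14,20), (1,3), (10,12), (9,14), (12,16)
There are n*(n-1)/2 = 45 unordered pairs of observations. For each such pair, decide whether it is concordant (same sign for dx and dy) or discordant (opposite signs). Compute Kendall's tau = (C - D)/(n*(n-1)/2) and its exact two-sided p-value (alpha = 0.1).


Step 1: Enumerate the 45 unordered pairs (i,j) with i<j and classify each by sign(x_j-x_i) * sign(y_j-y_i).
  (1,2):dx=-3,dy=+9->D; (1,3):dx=-9,dy=-6->C; (1,4):dx=-6,dy=-1->C; (1,5):dx=-8,dy=-4->C
  (1,6):dx=+3,dy=+10->C; (1,7):dx=-10,dy=-7->C; (1,8):dx=-1,dy=+2->D; (1,9):dx=-2,dy=+4->D
  (1,10):dx=+1,dy=+6->C; (2,3):dx=-6,dy=-15->C; (2,4):dx=-3,dy=-10->C; (2,5):dx=-5,dy=-13->C
  (2,6):dx=+6,dy=+1->C; (2,7):dx=-7,dy=-16->C; (2,8):dx=+2,dy=-7->D; (2,9):dx=+1,dy=-5->D
  (2,10):dx=+4,dy=-3->D; (3,4):dx=+3,dy=+5->C; (3,5):dx=+1,dy=+2->C; (3,6):dx=+12,dy=+16->C
  (3,7):dx=-1,dy=-1->C; (3,8):dx=+8,dy=+8->C; (3,9):dx=+7,dy=+10->C; (3,10):dx=+10,dy=+12->C
  (4,5):dx=-2,dy=-3->C; (4,6):dx=+9,dy=+11->C; (4,7):dx=-4,dy=-6->C; (4,8):dx=+5,dy=+3->C
  (4,9):dx=+4,dy=+5->C; (4,10):dx=+7,dy=+7->C; (5,6):dx=+11,dy=+14->C; (5,7):dx=-2,dy=-3->C
  (5,8):dx=+7,dy=+6->C; (5,9):dx=+6,dy=+8->C; (5,10):dx=+9,dy=+10->C; (6,7):dx=-13,dy=-17->C
  (6,8):dx=-4,dy=-8->C; (6,9):dx=-5,dy=-6->C; (6,10):dx=-2,dy=-4->C; (7,8):dx=+9,dy=+9->C
  (7,9):dx=+8,dy=+11->C; (7,10):dx=+11,dy=+13->C; (8,9):dx=-1,dy=+2->D; (8,10):dx=+2,dy=+4->C
  (9,10):dx=+3,dy=+2->C
Step 2: C = 38, D = 7, total pairs = 45.
Step 3: tau = (C - D)/(n(n-1)/2) = (38 - 7)/45 = 0.688889.
Step 4: Exact two-sided p-value (enumerate n! = 3628800 permutations of y under H0): p = 0.004687.
Step 5: alpha = 0.1. reject H0.

tau_b = 0.6889 (C=38, D=7), p = 0.004687, reject H0.


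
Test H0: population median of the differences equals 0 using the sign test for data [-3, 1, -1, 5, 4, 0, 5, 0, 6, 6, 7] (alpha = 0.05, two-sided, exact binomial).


Step 1: Discard zero differences. Original n = 11; n_eff = number of nonzero differences = 9.
Nonzero differences (with sign): -3, +1, -1, +5, +4, +5, +6, +6, +7
Step 2: Count signs: positive = 7, negative = 2.
Step 3: Under H0: P(positive) = 0.5, so the number of positives S ~ Bin(9, 0.5).
Step 4: Two-sided exact p-value = sum of Bin(9,0.5) probabilities at or below the observed probability = 0.179688.
Step 5: alpha = 0.05. fail to reject H0.

n_eff = 9, pos = 7, neg = 2, p = 0.179688, fail to reject H0.


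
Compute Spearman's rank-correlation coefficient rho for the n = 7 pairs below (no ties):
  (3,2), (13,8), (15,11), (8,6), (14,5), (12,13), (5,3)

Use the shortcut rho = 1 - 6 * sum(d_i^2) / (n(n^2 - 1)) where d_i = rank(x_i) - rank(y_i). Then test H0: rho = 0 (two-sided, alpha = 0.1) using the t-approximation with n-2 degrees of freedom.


Step 1: Rank x and y separately (midranks; no ties here).
rank(x): 3->1, 13->5, 15->7, 8->3, 14->6, 12->4, 5->2
rank(y): 2->1, 8->5, 11->6, 6->4, 5->3, 13->7, 3->2
Step 2: d_i = R_x(i) - R_y(i); compute d_i^2.
  (1-1)^2=0, (5-5)^2=0, (7-6)^2=1, (3-4)^2=1, (6-3)^2=9, (4-7)^2=9, (2-2)^2=0
sum(d^2) = 20.
Step 3: rho = 1 - 6*20 / (7*(7^2 - 1)) = 1 - 120/336 = 0.642857.
Step 4: Under H0, t = rho * sqrt((n-2)/(1-rho^2)) = 1.8766 ~ t(5).
Step 5: Two-sided p-value from the t-distribution with 5 df = 0.119392.
Step 6: alpha = 0.1. fail to reject H0.

rho = 0.6429, p = 0.119392, fail to reject H0 at alpha = 0.1.
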